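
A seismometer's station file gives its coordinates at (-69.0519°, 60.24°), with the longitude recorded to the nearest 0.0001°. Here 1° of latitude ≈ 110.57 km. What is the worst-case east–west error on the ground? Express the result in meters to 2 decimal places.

Rounding to 4 decimal places leaves the longitude within ±5e-05° of the true value.
One degree of longitude at 69.0519° is 110570 × cos 69.0519° ≈ 110570 × 0.3575 = 39531.2 m.
So at most 5e-05° × 39531.2 ≈ 1.97656 m east–west.

1.98 meters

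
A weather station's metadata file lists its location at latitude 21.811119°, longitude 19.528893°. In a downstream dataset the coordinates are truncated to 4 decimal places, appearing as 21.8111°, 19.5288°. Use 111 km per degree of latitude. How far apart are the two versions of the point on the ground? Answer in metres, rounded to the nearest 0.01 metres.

The latitude changed by +0.000019° and the longitude by +0.000093°.
N–S: 0.000019° × 111000 m/° = 2.109 m.
E–W at 21.8111°: 0.000093° × 111000 × cos 21.8111° = 0.000093 × 111000 × 0.9284 ≈ 9.58402 m.
Distance: √(2.109² + 9.58402²) ≈ 9.81332 m.

9.81 metres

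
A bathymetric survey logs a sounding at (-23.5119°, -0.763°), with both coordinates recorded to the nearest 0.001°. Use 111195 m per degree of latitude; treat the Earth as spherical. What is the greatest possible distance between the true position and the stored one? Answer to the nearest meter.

Rounding to 3 decimal places leaves each coordinate within ±0.0005° of the true value.
Latitude error → 0.0005 × 111195 = 55.5975 m along the meridian.
East–west component at 23.5119°: 0.0005° × 111195 × cos 23.5119° ≈ 0.0005 × 101963 ≈ 50.9816 m.
The two errors are perpendicular, so the maximum displacement is √(55.5975² + 50.9816²) ≈ 75.4335 m.

75 meters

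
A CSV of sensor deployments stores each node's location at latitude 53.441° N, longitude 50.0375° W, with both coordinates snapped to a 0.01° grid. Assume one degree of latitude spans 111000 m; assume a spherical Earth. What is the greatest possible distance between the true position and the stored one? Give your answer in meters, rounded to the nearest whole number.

646 meters

With a 0.01° grid the true value lies within half a step, ±0.01°/2 = ±0.005°, of the stored one.
North–south component: 0.005° × 111000 = 555 m.
East–west component at 53.441°: 0.005° × 111000 × cos 53.441° ≈ 0.005 × 66117.2 ≈ 330.586 m.
The two errors are perpendicular, so the maximum displacement is √(555² + 330.586²) ≈ 645.997 m.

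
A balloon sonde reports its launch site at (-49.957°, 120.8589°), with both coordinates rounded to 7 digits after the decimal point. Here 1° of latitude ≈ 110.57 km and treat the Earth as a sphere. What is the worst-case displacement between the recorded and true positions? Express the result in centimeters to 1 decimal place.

Rounding to 7 decimal places leaves each coordinate within ±5e-08° of the true value.
Latitude error → 5e-08 × 110570 = 0.0055285 m along the meridian.
East–west component at 49.957°: 5e-08° × 110570 × cos 49.957° ≈ 5e-08 × 71136.6 ≈ 0.00355683 m.
The two errors are perpendicular, so the maximum displacement is √(0.0055285² + 0.00355683²) ≈ 0.00657384 m.
That is 0.00657384 m = 0.65738 cm.

0.7 centimeters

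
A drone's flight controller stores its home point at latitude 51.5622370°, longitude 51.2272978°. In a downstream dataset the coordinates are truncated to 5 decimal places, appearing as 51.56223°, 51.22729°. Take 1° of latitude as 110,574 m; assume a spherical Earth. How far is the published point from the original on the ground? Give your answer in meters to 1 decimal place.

The latitude changed by +0.0000070° and the longitude by +0.0000078°.
N–S: 0.0000070° × 110574 m/° = 0.774018 m.
E–W at 51.5622°: 0.0000078° × 110574 × cos 51.5622° = 0.0000078 × 110574 × 0.6217 ≈ 0.536171 m.
Hypotenuse of the two orthogonal shifts: √(0.774018² + 0.536171²) = 0.941586 m.

0.9 meters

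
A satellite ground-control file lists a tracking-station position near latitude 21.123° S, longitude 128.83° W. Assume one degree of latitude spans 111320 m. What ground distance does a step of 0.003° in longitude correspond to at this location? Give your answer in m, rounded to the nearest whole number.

At 21.123° a degree of longitude is 111320 × cos 21.123° ≈ 103840 m, so 0.003° corresponds to 311.521 m.

312 m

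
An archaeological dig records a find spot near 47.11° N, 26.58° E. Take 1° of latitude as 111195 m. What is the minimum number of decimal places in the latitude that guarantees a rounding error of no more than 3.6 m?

One degree of latitude covers 111195 m.
With N decimal places the half-ulp bound is 0.5·10⁻ᴺ°, or 0.5·10⁻ᴺ × 111195 m on the ground.
Need 0.5 × 111195 × 10⁻ᴺ ≤ 3.6 → 10⁻ᴺ ≤ 6.475e-05, so N ≥ 4.19.
So 5 decimal places suffice (0.556 m); 4 would allow up to 5.56 m.

5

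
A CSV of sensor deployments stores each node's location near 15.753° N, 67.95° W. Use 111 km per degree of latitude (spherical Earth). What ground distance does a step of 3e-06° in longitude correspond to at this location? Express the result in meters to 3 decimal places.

One degree of longitude here spans 111000 × cos 15.753° = 111000 × 0.9624 ≈ 106831 m; 3e-06° of that is 0.320493 m.

0.320 meters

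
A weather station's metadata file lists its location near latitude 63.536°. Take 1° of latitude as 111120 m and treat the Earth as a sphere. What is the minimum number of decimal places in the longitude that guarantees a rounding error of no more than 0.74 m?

At 63.536° one degree of longitude covers 111120 × cos 63.536° ≈ 111120 × 0.4456 ≈ 49519 m.
With N decimal places the half-ulp bound is 0.5·10⁻ᴺ°, or 0.5·10⁻ᴺ × 49519 m on the ground.
Setting 24759.5 × 10⁻ᴺ ≤ 0.74 gives 10ᴺ ≥ 3.346e+04, i.e. N ≥ 4.52.
N = 4 would give 2.48 m (too coarse); N = 5 gives 0.248 m ≤ 0.74 m.

5 decimal places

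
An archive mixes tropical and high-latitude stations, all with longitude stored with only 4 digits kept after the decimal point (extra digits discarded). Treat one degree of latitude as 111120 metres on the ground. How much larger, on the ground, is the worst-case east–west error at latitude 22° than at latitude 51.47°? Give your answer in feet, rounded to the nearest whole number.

Truncating at 4 decimal places can drop up to a full unit in the last place, so the longitude may be off by as much as 0.0001°.
Error at 22° = 0.0001° × 111120 × cos 22° ≈ 11.112 × 0.9272 = 10.303 m.
Error at 51.47° = 0.0001° × 111120 × cos 51.47° ≈ 11.112 × 0.6229 = 6.9219 m.
Difference: 10.303 − 6.9219 = 3.3809 m.
In feet: 3.38093 m ÷ 0.3048 ≈ 11.092 ft.

11 feet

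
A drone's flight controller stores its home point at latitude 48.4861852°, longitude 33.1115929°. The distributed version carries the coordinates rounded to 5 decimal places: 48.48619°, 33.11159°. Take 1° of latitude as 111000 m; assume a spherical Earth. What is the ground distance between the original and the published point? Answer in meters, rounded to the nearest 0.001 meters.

0.574 meters

The latitude changed by -0.0000048° and the longitude by +0.0000029°.
N–S: -0.0000048° × 111000 m/° = -0.5328 m.
E–W at 48.4862°: 0.0000029° × 111000 × cos 48.4862° = 0.0000029 × 111000 × 0.6628 ≈ 0.213355 m.
Hypotenuse of the two orthogonal shifts: √(0.5328² + 0.213355²) = 0.573931 m.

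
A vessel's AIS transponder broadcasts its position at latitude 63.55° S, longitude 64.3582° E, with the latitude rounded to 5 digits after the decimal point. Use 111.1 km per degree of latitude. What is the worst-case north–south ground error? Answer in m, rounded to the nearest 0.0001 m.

0.5555 m

Rounding to 5 decimal places leaves the latitude within ±5e-06° of the true value.
North–south distance: 5e-06° × 111100 m/° = 0.5555 m.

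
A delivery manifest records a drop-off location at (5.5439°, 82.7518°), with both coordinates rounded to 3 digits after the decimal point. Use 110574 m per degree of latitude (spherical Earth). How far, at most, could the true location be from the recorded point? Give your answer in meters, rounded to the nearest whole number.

78 meters

Rounding to 3 decimal places leaves each coordinate within ±0.0005° of the true value.
N–S: 0.0005° × 110574 m/° = 55.287 m.
Longitude error → 0.0005 × 110574 × cos 5.5439° = 0.0005 × 110574 × 0.9953 ≈ 55.0284 m.
Combining orthogonally: (55.287² + 55.0284²)^½ ≈ 78.005 m.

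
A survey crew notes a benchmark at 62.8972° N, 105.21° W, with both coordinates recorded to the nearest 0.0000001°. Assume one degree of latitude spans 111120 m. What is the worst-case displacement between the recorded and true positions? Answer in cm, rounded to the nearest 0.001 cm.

0.611 cm

Rounding to 7 decimal places leaves each coordinate within ±5e-08° of the true value.
Latitude error → 5e-08 × 111120 = 0.005556 m along the meridian.
Longitude error → 5e-08 × 111120 × cos 62.8972° = 5e-08 × 111120 × 0.4556 ≈ 0.00253125 m.
Combining orthogonally: (0.005556² + 0.00253125²)^½ ≈ 0.00610544 m.
That is 0.00610544 m = 0.61054 cm.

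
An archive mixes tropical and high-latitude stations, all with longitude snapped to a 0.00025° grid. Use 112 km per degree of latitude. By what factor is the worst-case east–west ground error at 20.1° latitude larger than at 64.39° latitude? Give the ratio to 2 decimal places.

2.17

With a 0.00025° grid the true value lies within half a step, ±0.00025°/2 = ±0.000125°, of the stored one.
Error at 20.1° = 0.000125° × 112000 × cos 20.1° ≈ 14 × 0.9391 = 13.147 m.
At 64.39°: 0.000125° × 112000 × cos 64.39° = 0.000125 × 112000 × 0.4322 ≈ 6.0514 m.
Ratio: 13.147 / 6.0514 = cos 20.1° / cos 64.39° ≈ 2.1726.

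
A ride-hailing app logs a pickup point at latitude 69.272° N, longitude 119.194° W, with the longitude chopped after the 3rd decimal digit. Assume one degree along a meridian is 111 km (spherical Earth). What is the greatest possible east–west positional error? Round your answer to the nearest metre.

39 metres

Truncating at 3 decimal places can drop up to a full unit in the last place, so the longitude may be off by as much as 0.001°.
Parallels shrink by cos φ, so at 69.272° a degree of longitude is 111000 × 0.3539 ≈ 39286.4 m.
So at most 0.001° × 39286.4 ≈ 39.2864 m east–west.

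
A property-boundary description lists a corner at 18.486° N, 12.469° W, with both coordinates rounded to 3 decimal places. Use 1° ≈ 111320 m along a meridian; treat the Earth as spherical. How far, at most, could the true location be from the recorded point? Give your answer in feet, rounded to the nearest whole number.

Rounding to 3 decimal places leaves each coordinate within ±0.0005° of the true value.
North–south component: 0.0005° × 111320 = 55.66 m.
Longitude error → 0.0005 × 111320 × cos 18.486° = 0.0005 × 111320 × 0.9484 ≈ 52.788 m.
Worst case both components are at the extreme and orthogonal: √(55.66² + 52.788²) ≈ 76.7112 m.
In feet: 76.7112 m ÷ 0.3048 ≈ 251.68 ft.

252 feet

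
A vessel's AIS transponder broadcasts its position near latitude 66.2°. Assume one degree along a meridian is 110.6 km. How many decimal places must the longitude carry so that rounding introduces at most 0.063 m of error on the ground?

At 66.2° one degree of longitude covers 110600 × cos 66.2° ≈ 110600 × 0.4035 ≈ 44632.1 m.
N decimal places → at most half a unit in the last place, 0.5 × 10⁻ᴺ° = 44632.1/2 × 10⁻ᴺ m.
Setting 22316.1 × 10⁻ᴺ ≤ 0.063 gives 10ᴺ ≥ 3.542e+05, i.e. N ≥ 5.55.
N = 5 would give 0.223 m (too coarse); N = 6 gives 0.0223 m ≤ 0.063 m.

6 decimal places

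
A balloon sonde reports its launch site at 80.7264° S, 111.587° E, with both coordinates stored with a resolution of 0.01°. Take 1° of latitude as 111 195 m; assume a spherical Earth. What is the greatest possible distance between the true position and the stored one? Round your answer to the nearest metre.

563 metres

With a 0.01° grid the true value lies within half a step, ±0.01°/2 = ±0.005°, of the stored one.
North–south component: 0.005° × 111195 = 555.975 m.
E–W at 80.7264°: 0.005° × 111195 × cos 80.7264° = 0.005 × 111195 × 0.1611 ≈ 89.5949 m.
Worst case both components are at the extreme and orthogonal: √(555.975² + 89.5949²) ≈ 563.148 m.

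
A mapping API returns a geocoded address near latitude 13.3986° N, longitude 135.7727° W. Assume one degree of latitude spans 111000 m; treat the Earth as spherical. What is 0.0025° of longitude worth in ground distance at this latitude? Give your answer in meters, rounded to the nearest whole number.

270 meters

0.0025° of longitude at 13.3986° is 0.0025 × 111000 × cos 13.3986° ≈ 0.0025 × 107979 = 269.947 m.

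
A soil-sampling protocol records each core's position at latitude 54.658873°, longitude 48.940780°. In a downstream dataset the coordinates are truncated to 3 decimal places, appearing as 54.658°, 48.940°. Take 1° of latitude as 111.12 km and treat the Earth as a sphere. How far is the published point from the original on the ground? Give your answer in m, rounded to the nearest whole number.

109 m

Δlat = 54.658873 − 54.658 = +0.000873°; Δlon = 48.940780 − 48.940 = +0.000780°.
N–S: 0.000873° × 111120 m/° = 97.0078 m.
E–W at 54.658°: 0.000780° × 111120 × cos 54.658° = 0.000780 × 111120 × 0.5785 ≈ 50.1368 m.
Hypotenuse of the two orthogonal shifts: √(97.0078² + 50.1368²) = 109.198 m.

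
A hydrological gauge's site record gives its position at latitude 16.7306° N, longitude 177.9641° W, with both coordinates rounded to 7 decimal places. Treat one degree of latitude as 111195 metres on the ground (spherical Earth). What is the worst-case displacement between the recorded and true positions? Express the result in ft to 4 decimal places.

0.0253 ft

Rounding to 7 decimal places leaves each coordinate within ±5e-08° of the true value.
N–S: 5e-08° × 111195 m/° = 0.00555975 m.
Longitude error → 5e-08 × 111195 × cos 16.7306° = 5e-08 × 111195 × 0.9577 ≈ 0.0053244 m.
Combining orthogonally: (0.00555975² + 0.0053244²)^½ ≈ 0.00769806 m.
Converting: 0.00769806 m × 3.2808 ft/m ≈ 0.025256 ft.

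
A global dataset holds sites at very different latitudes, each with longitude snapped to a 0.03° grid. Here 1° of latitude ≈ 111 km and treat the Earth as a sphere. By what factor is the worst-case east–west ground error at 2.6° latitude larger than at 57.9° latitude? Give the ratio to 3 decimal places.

1.880

With a 0.03° grid the true value lies within half a step, ±0.03°/2 = ±0.015°, of the stored one.
Error at 2.6° = 0.015° × 111000 × cos 2.6° ≈ 1665 × 0.9990 = 1663.3 m.
At 57.9°: 0.015° × 111000 × cos 57.9° = 0.015 × 111000 × 0.5314 ≈ 884.78 m.
The ratio reduces to cos 2.6° / cos 57.9° = 0.9990/0.5314 ≈ 1.8799.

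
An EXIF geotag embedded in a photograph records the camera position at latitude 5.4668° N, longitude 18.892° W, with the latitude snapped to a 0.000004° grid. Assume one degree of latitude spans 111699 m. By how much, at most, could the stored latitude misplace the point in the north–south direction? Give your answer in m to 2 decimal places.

With a 0.000004° grid the true value lies within half a step, ±0.000004°/2 = ±2e-06°, of the stored one.
So the N–S error is at most 2e-06 × 111699 = 0.223398 m.

0.22 m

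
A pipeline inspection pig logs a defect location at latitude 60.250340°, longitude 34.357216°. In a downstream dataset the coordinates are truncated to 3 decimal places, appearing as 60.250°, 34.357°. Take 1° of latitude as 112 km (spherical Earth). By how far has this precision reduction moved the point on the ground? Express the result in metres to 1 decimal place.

The latitude changed by +0.000340° and the longitude by +0.000216°.
N–S: 0.000340° × 112000 m/° = 38.08 m.
E–W at 60.25°: 0.000216° × 112000 × cos 60.25° = 0.000216 × 112000 × 0.4962 ≈ 12.0045 m.
Hypotenuse of the two orthogonal shifts: √(38.08² + 12.0045²) = 39.9274 m.

39.9 metres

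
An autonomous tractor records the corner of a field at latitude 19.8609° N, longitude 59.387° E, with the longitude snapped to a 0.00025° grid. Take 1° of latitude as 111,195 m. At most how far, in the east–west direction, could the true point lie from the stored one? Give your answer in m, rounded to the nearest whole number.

With a 0.00025° grid the true value lies within half a step, ±0.00025°/2 = ±0.000125°, of the stored one.
At latitude 19.8609° a degree of longitude spans 111195 m × cos 19.8609° = 111195 × 0.9405 ≈ 104581 m.
East–west error: 0.000125° × 104581 m/° ≈ 13.0726 m.

13 m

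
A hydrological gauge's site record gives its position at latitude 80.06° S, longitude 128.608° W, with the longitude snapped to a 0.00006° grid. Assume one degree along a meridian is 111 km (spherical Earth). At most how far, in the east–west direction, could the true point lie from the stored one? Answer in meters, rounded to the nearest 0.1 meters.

0.6 meters

With a 0.00006° grid the true value lies within half a step, ±0.00006°/2 = ±3e-05°, of the stored one.
One degree of longitude at 80.06° is 111000 × cos 80.06° ≈ 111000 × 0.1726 = 19160.5 m.
So at most 3e-05° × 19160.5 ≈ 0.574814 m east–west.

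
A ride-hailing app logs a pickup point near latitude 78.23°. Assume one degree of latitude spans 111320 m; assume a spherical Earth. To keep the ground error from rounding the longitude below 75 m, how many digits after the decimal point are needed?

3 decimal places

At 78.23° one degree of longitude covers 111320 × cos 78.23° ≈ 111320 × 0.2040 ≈ 22707.4 m.
Rounding to N decimal places gives at most 0.5 × 10⁻ᴺ degrees of error, i.e. 0.5 × 10⁻ᴺ × 22707.4 m.
Need 0.5 × 22707.4 × 10⁻ᴺ ≤ 75 → 10⁻ᴺ ≤ 6.606e-03, so N ≥ 2.18.
So 3 decimal places suffice (11.4 m); 2 would allow up to 114 m.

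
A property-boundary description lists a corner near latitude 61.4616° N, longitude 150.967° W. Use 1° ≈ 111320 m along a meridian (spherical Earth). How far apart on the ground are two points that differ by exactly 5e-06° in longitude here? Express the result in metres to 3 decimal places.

0.266 metres

One degree of longitude here spans 111320 × cos 61.4616° = 111320 × 0.4777 ≈ 53182.9 m; 5e-06° of that is 0.265914 m.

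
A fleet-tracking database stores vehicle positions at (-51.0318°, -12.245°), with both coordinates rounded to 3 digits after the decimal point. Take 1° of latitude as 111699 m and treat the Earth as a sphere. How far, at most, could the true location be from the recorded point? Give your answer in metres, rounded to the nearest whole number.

66 metres

Rounding to 3 decimal places leaves each coordinate within ±0.0005° of the true value.
Latitude error → 0.0005 × 111699 = 55.8495 m along the meridian.
Longitude error → 0.0005 × 111699 × cos 51.0318° = 0.0005 × 111699 × 0.6289 ≈ 35.1231 m.
Worst case both components are at the extreme and orthogonal: √(55.8495² + 35.1231²) ≈ 65.9758 m.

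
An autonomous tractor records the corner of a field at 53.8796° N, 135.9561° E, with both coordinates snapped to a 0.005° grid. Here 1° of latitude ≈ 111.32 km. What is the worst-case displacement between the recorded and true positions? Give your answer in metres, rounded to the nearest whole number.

323 metres

With a 0.005° grid the true value lies within half a step, ±0.005°/2 = ±0.0025°, of the stored one.
N–S: 0.0025° × 111320 m/° = 278.3 m.
Longitude error → 0.0025 × 111320 × cos 53.8796° = 0.0025 × 111320 × 0.5895 ≈ 164.053 m.
The two errors are perpendicular, so the maximum displacement is √(278.3² + 164.053²) ≈ 323.055 m.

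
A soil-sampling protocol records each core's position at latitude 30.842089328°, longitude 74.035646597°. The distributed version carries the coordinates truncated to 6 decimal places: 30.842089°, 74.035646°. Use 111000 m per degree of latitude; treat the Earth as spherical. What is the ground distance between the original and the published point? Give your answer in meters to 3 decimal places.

0.068 meters

Δlat = 30.842089328 − 30.842089 = +0.000000328°; Δlon = 74.035646597 − 74.035646 = +0.000000597°.
N–S: 0.000000328° × 111000 m/° = 0.036408 m.
East–west at this latitude: 0.000000597° × 111000 × cos 30.8421° ≈ 0.000000597 × 95302.8 = 0.0568958 m.
Hypotenuse of the two orthogonal shifts: √(0.036408² + 0.0568958²) = 0.0675475 m.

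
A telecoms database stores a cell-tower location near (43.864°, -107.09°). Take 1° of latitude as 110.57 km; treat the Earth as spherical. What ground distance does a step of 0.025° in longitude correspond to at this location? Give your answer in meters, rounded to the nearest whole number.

One degree of longitude here spans 110570 × cos 43.864° = 110570 × 0.7210 ≈ 79719.5 m; 0.025° of that is 1992.99 m.

1993 meters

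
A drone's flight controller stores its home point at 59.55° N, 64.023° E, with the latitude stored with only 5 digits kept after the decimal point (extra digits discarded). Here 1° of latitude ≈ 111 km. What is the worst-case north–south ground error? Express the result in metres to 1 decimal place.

Truncating at 5 decimal places can drop up to a full unit in the last place, so the latitude may be off by as much as 1e-05°.
So the N–S error is at most 1e-05 × 111000 = 1.11 m.

1.1 metres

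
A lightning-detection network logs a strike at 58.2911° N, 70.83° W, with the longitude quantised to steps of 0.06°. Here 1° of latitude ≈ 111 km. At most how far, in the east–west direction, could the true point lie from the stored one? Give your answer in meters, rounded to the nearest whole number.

With a 0.06° grid the true value lies within half a step, ±0.06°/2 = ±0.03°, of the stored one.
At latitude 58.2911° a degree of longitude spans 111000 m × cos 58.2911° = 111000 × 0.5256 ≈ 58342 m.
Maximum E–W displacement: 0.03 × 58342 = 1750.26 m.

1750 meters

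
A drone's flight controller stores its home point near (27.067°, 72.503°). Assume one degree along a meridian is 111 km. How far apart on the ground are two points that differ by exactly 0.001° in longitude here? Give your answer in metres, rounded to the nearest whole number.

0.001° of longitude at 27.067° is 0.001 × 111000 × cos 27.067° ≈ 0.001 × 98842.7 = 98.8427 m.

99 metres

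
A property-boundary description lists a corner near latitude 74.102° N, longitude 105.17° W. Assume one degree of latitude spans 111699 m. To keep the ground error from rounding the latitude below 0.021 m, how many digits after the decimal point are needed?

One degree of latitude covers 111699 m.
Rounding to N decimal places gives at most 0.5 × 10⁻ᴺ degrees of error, i.e. 0.5 × 10⁻ᴺ × 111699 m.
Setting 55849.5 × 10⁻ᴺ ≤ 0.021 gives 10ᴺ ≥ 2.66e+06, i.e. N ≥ 6.42.
At 6 places the error can reach 0.0558 m, but 7 places keeps it to 0.00558 m.

7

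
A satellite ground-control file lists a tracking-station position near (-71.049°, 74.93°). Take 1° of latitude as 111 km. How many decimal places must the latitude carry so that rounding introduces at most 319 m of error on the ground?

3

One degree of latitude covers 111000 m.
N decimal places → at most half a unit in the last place, 0.5 × 10⁻ᴺ° = 111000/2 × 10⁻ᴺ m.
Need 0.5 × 111000 × 10⁻ᴺ ≤ 319 → 10⁻ᴺ ≤ 5.748e-03, so N ≥ 2.24.
N = 2 would give 555 m (too coarse); N = 3 gives 55.5 m ≤ 319 m.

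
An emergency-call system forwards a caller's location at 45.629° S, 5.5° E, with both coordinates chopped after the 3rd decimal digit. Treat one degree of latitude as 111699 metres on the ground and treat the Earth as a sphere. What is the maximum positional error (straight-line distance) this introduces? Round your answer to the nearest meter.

Truncating at 3 decimal places can drop up to a full unit in the last place, so each coordinate may be off by as much as 0.001°.
Latitude error → 0.001 × 111699 = 111.699 m along the meridian.
E–W at 45.629°: 0.001° × 111699 × cos 45.629° = 0.001 × 111699 × 0.6993 ≈ 78.1113 m.
Worst case both components are at the extreme and orthogonal: √(111.699² + 78.1113²) ≈ 136.301 m.

136 meters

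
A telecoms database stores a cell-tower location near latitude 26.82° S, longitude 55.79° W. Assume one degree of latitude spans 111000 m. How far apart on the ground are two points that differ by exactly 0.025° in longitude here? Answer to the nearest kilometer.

2 kilometers

At 26.82° a degree of longitude is 111000 × cos 26.82° ≈ 99059.5 m, so 0.025° corresponds to 2476.49 m.
That is 2476.49 m = 2.4765 km.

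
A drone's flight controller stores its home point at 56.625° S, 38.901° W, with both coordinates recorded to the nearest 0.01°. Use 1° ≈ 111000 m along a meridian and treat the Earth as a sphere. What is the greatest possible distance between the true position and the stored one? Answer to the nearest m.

Rounding to 2 decimal places leaves each coordinate within ±0.005° of the true value.
N–S: 0.005° × 111000 m/° = 555 m.
Longitude error → 0.005 × 111000 × cos 56.625° = 0.005 × 111000 × 0.5501 ≈ 305.315 m.
The two errors are perpendicular, so the maximum displacement is √(555² + 305.315²) ≈ 633.437 m.

633 m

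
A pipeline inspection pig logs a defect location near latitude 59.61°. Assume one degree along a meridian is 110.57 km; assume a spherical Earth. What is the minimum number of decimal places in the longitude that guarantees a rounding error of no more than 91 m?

3

At 59.61° one degree of longitude covers 110570 × cos 59.61° ≈ 110570 × 0.5059 ≈ 55935.5 m.
N decimal places → at most half a unit in the last place, 0.5 × 10⁻ᴺ° = 55935.5/2 × 10⁻ᴺ m.
Need 0.5 × 55935.5 × 10⁻ᴺ ≤ 91 → 10⁻ᴺ ≤ 3.254e-03, so N ≥ 2.49.
So 3 decimal places suffice (28 m); 2 would allow up to 280 m.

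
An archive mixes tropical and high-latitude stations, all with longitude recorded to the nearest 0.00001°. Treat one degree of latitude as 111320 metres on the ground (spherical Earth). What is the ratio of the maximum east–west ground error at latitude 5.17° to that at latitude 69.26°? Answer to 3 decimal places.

2.812

Rounding to 5 decimal places leaves the longitude within ±5e-06° of the true value.
Error at 5.17° = 5e-06° × 111320 × cos 5.17° ≈ 0.5566 × 0.9959 = 0.55434 m.
At 69.26°: 5e-06° × 111320 × cos 69.26° = 5e-06 × 111320 × 0.3541 ≈ 0.19711 m.
The ratio reduces to cos 5.17° / cos 69.26° = 0.9959/0.3541 ≈ 2.8124.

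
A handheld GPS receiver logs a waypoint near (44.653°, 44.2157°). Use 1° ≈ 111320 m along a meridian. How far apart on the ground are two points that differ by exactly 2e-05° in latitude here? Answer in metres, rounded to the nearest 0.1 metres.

Along a meridian 2e-05° is 2e-05 × 111320 = 2.2264 m.

2.2 metres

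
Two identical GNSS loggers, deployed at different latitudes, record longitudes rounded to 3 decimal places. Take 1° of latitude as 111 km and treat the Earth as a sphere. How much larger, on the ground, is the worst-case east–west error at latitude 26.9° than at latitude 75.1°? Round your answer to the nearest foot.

Rounding to 3 decimal places leaves the longitude within ±0.0005° of the true value.
At 26.9°: 0.0005° × 111000 × cos 26.9° = 0.0005 × 111000 × 0.8918 ≈ 49.495 m.
Error at 75.1° = 0.0005° × 111000 × cos 75.1° ≈ 55.5 × 0.2571 = 14.271 m.
Difference: 49.495 − 14.271 = 35.224 m.
In feet: 35.2239 m ÷ 0.3048 ≈ 115.56 ft.

116 feet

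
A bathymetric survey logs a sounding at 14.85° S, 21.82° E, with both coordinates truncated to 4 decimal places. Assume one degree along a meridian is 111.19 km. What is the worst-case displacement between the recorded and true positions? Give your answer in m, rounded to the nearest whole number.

15 m

Truncating at 4 decimal places can drop up to a full unit in the last place, so each coordinate may be off by as much as 0.0001°.
Latitude error → 0.0001 × 111190 = 11.119 m along the meridian.
Longitude error → 0.0001 × 111190 × cos 14.85° = 0.0001 × 111190 × 0.9666 ≈ 10.7476 m.
Combining orthogonally: (11.119² + 10.7476²)^½ ≈ 15.4643 m.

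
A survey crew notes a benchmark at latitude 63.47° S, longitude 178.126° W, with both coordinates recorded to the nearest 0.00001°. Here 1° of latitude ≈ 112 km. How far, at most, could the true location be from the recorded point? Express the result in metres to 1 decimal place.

Rounding to 5 decimal places leaves each coordinate within ±5e-06° of the true value.
Latitude error → 5e-06 × 112000 = 0.56 m along the meridian.
East–west component at 63.47°: 5e-06° × 112000 × cos 63.47° ≈ 5e-06 × 50026.6 ≈ 0.250133 m.
The two errors are perpendicular, so the maximum displacement is √(0.56² + 0.250133²) ≈ 0.613324 m.

0.6 metres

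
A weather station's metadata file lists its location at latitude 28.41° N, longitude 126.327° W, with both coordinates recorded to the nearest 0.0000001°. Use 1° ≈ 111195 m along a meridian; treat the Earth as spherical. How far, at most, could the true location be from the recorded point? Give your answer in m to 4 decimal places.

Rounding to 7 decimal places leaves each coordinate within ±5e-08° of the true value.
Latitude error → 5e-08 × 111195 = 0.00555975 m along the meridian.
Longitude error → 5e-08 × 111195 × cos 28.41° = 5e-08 × 111195 × 0.8796 ≈ 0.00489016 m.
Combining orthogonally: (0.00555975² + 0.00489016²)^½ ≈ 0.00740436 m.

0.0074 m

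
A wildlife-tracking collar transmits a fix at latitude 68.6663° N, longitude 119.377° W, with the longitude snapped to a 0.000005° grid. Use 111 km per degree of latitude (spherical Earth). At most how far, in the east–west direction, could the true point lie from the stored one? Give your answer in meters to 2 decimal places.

0.10 meters

With a 0.000005° grid the true value lies within half a step, ±0.000005°/2 = ±2.5e-06°, of the stored one.
Parallels shrink by cos φ, so at 68.6663° a degree of longitude is 111000 × 0.3638 ≈ 40381.7 m.
So at most 2.5e-06° × 40381.7 ≈ 0.100954 m east–west.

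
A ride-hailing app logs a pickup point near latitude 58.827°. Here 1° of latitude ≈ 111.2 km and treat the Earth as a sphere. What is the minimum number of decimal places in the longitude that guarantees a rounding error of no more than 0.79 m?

5 decimal places

At 58.827° one degree of longitude covers 111200 × cos 58.827° ≈ 111200 × 0.5176 ≈ 57559.8 m.
N decimal places → at most half a unit in the last place, 0.5 × 10⁻ᴺ° = 57559.8/2 × 10⁻ᴺ m.
Setting 28779.9 × 10⁻ᴺ ≤ 0.79 gives 10ᴺ ≥ 3.643e+04, i.e. N ≥ 4.56.
N = 4 would give 2.88 m (too coarse); N = 5 gives 0.288 m ≤ 0.79 m.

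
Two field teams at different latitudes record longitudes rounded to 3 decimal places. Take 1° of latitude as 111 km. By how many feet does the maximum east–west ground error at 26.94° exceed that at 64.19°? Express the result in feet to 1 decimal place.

83.0 feet

Rounding to 3 decimal places leaves the longitude within ±0.0005° of the true value.
At 26.94°: 0.0005° × 111000 × cos 26.94° = 0.0005 × 111000 × 0.8915 ≈ 49.477 m.
Error at 64.19° = 0.0005° × 111000 × cos 64.19° ≈ 55.5 × 0.4354 = 24.164 m.
So the lower-latitude error exceeds the higher by 49.477 − 24.164 = 25.313 m.
Converting: 25.3132 m × 3.2808 ft/m ≈ 83.048 ft.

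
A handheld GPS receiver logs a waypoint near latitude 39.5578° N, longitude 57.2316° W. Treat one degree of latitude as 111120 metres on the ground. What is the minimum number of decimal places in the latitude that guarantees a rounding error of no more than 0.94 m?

5 decimal places

One degree of latitude covers 111120 m.
N decimal places → at most half a unit in the last place, 0.5 × 10⁻ᴺ° = 111120/2 × 10⁻ᴺ m.
Need 0.5 × 111120 × 10⁻ᴺ ≤ 0.94 → 10⁻ᴺ ≤ 1.692e-05, so N ≥ 4.77.
So 5 decimal places suffice (0.556 m); 4 would allow up to 5.56 m.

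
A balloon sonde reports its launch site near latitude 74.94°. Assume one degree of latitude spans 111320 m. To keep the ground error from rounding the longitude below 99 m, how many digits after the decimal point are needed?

3

At 74.94° one degree of longitude covers 111320 × cos 74.94° ≈ 111320 × 0.2598 ≈ 28924.3 m.
N decimal places → at most half a unit in the last place, 0.5 × 10⁻ᴺ° = 28924.3/2 × 10⁻ᴺ m.
Setting 14462.2 × 10⁻ᴺ ≤ 99 gives 10ᴺ ≥ 146.1, i.e. N ≥ 2.16.
At 2 places the error can reach 145 m, but 3 places keeps it to 14.5 m.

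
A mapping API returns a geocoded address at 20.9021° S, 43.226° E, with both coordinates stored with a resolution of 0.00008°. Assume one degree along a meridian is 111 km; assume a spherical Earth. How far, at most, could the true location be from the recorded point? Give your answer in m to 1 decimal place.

With a 0.00008° grid the true value lies within half a step, ±0.00008°/2 = ±4e-05°, of the stored one.
Latitude error → 4e-05 × 111000 = 4.44 m along the meridian.
E–W at 20.9021°: 4e-05° × 111000 × cos 20.9021° = 4e-05 × 111000 × 0.9342 ≈ 4.14781 m.
The two errors are perpendicular, so the maximum displacement is √(4.44² + 4.14781²) ≈ 6.07601 m.

6.1 m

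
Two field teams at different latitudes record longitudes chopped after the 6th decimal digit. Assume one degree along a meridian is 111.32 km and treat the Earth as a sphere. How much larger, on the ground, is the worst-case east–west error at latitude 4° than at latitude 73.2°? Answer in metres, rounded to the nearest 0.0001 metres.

0.0789 metres

Truncating at 6 decimal places can drop up to a full unit in the last place, so the longitude may be off by as much as 1e-06°.
At 4°: 1e-06° × 111320 × cos 4° = 1e-06 × 111320 × 0.9976 ≈ 0.11105 m.
At 73.2°: 1e-06° × 111320 × cos 73.2° = 1e-06 × 111320 × 0.2890 ≈ 0.032175 m.
Difference: 0.11105 − 0.032175 = 0.078874 m.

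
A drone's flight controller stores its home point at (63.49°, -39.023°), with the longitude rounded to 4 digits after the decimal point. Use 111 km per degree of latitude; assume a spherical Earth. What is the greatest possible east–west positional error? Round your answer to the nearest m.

Rounding to 4 decimal places leaves the longitude within ±5e-05° of the true value.
One degree of longitude at 63.49° is 111000 × cos 63.49° ≈ 111000 × 0.4464 = 49545.3 m.
Maximum E–W displacement: 5e-05 × 49545.3 = 2.47726 m.

2 m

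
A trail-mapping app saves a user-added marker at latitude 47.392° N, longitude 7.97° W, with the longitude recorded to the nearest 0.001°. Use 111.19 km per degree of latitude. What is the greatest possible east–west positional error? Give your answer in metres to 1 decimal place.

Rounding to 3 decimal places leaves the longitude within ±0.0005° of the true value.
One degree of longitude at 47.392° is 111190 × cos 47.392° ≈ 111190 × 0.6770 = 75273.3 m.
So at most 0.0005° × 75273.3 ≈ 37.6366 m east–west.

37.6 metres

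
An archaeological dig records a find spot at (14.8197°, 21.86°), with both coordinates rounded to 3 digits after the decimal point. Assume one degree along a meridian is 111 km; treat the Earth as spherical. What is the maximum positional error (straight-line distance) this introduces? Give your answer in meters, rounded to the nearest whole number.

Rounding to 3 decimal places leaves each coordinate within ±0.0005° of the true value.
Latitude error → 0.0005 × 111000 = 55.5 m along the meridian.
Longitude error → 0.0005 × 111000 × cos 14.8197° = 0.0005 × 111000 × 0.9667 ≈ 53.6538 m.
Combining orthogonally: (55.5² + 53.6538²)^½ ≈ 77.1944 m.

77 meters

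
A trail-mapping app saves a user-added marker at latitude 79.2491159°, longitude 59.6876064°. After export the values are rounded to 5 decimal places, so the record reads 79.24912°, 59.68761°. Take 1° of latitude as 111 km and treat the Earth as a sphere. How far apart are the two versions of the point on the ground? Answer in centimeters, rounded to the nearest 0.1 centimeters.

The latitude changed by -0.0000041° and the longitude by -0.0000036°.
North–south shift: -0.0000041 × 111000 = -0.4551 m.
East–west at this latitude: -0.0000036° × 111000 × cos 79.2491° ≈ -0.0000036 × 20705.8 = -0.074541 m.
Hypotenuse of the two orthogonal shifts: √(0.4551² + 0.074541²) = 0.461164 m.
That is 0.461164 m = 46.116 cm.

46.1 centimeters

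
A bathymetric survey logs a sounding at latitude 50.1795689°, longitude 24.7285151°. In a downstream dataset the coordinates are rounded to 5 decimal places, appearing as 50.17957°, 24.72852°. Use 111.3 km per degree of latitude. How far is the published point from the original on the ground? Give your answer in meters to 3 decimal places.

Δlat = 50.1795689 − 50.17957 = -0.0000011°; Δlon = 24.7285151 − 24.72852 = -0.0000049°.
N–S: -0.0000011° × 111300 m/° = -0.12243 m.
East–west at this latitude: -0.0000049° × 111300 × cos 50.1796° ≈ -0.0000049 × 71274.7 = -0.349246 m.
Combined displacement = (0.12243² + 0.349246²)^½ ≈ 0.370084 m.

0.370 meters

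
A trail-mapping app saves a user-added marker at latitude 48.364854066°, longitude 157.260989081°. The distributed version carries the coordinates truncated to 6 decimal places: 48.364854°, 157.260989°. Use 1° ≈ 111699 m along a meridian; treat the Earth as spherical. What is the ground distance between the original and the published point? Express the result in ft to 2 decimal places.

0.03 ft

Δlat = 48.364854066 − 48.364854 = +0.000000066°; Δlon = 157.260989081 − 157.260989 = +0.000000081°.
North–south shift: 0.000000066 × 111699 = 0.00737213 m.
E–W at 48.3649°: 0.000000081° × 111699 × cos 48.3649° = 0.000000081 × 111699 × 0.6644 ≈ 0.0060111 m.
Distance: √(0.00737213² + 0.0060111²) ≈ 0.00951219 m.
In feet: 0.00951219 m ÷ 0.3048 ≈ 0.031208 ft.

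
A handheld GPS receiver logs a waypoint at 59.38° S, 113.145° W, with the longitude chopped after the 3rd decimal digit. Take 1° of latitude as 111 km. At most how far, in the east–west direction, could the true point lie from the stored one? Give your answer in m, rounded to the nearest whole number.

Truncating at 3 decimal places can drop up to a full unit in the last place, so the longitude may be off by as much as 0.001°.
Parallels shrink by cos φ, so at 59.38° a degree of longitude is 111000 × 0.5093 ≈ 56536.9 m.
Maximum E–W displacement: 0.001 × 56536.9 = 56.5369 m.

57 m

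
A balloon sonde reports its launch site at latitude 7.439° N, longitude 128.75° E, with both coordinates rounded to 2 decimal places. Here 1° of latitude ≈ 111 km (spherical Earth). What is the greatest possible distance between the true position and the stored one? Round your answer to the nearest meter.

Rounding to 2 decimal places leaves each coordinate within ±0.005° of the true value.
North–south component: 0.005° × 111000 = 555 m.
East–west component at 7.439°: 0.005° × 111000 × cos 7.439° ≈ 0.005 × 110066 ≈ 550.329 m.
The two errors are perpendicular, so the maximum displacement is √(555² + 550.329²) ≈ 781.592 m.

782 meters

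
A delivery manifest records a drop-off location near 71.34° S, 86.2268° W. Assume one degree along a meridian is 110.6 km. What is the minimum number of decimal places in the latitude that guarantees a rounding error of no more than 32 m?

4 decimal places

One degree of latitude covers 110600 m.
Rounding to N decimal places gives at most 0.5 × 10⁻ᴺ degrees of error, i.e. 0.5 × 10⁻ᴺ × 110600 m.
Setting 55300 × 10⁻ᴺ ≤ 32 gives 10ᴺ ≥ 1728, i.e. N ≥ 3.24.
N = 3 would give 55.3 m (too coarse); N = 4 gives 5.53 m ≤ 32 m.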